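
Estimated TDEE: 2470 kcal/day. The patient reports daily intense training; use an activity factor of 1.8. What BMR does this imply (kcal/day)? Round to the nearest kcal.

BMR = TEE ÷ activity factor = 2470 ÷ 1.8 = 1372.2222 kcal/day.

1372 kcal/day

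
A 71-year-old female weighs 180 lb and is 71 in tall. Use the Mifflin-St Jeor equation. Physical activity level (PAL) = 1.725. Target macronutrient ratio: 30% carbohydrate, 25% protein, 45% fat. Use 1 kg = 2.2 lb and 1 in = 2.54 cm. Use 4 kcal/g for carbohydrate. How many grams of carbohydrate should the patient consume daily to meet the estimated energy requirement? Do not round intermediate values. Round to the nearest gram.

185 g/day

Convert to metric: weight = 180 ÷ 2.2 = 81.8182 kg; height = 71 × 2.54 = 180.34 cm.
Mifflin-St Jeor (female): BMR = 10(81.8182) + 6.25(180.34) − 5(71) − 161 = 818.1818 + 1127.125 − 355 − 161 = 1429.3068 kcal/day.
TEE = 1429.3068 × 1.725 = 2465.5543 kcal/day.
Carbohydrate energy = 30% × 2465.5543 = 739.6663 kcal.
Carbohydrate = 739.6663 ÷ 4 kcal/g = 184.9166 g.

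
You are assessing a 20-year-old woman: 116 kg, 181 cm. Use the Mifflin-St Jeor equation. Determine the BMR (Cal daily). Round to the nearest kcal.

Mifflin-St Jeor (female): BMR = 10(116) + 6.25(181) − 5(20) − 161 = 1160 + 1131.25 − 100 − 161 = 2030.25 kcal/day.

2030 Cal daily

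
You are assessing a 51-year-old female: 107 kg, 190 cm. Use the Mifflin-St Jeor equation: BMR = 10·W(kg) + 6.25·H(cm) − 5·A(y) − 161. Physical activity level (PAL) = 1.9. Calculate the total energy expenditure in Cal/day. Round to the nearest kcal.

Mifflin-St Jeor (female): BMR = 10(107) + 6.25(190) − 5(51) − 161 = 1070 + 1187.5 − 255 − 161 = 1841.5 kcal/day.
TEE = BMR × activity factor = 1841.5 × 1.9 = 3498.85 kcal/day.

3499 Cal/day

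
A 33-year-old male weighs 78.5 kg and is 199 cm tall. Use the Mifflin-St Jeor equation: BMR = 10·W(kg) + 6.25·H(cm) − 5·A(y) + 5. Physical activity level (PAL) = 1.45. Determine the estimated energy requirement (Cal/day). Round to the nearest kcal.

Mifflin-St Jeor (male): BMR = 10(78.5) + 6.25(199) − 5(33) + 5 = 785 + 1243.75 − 165 + 5 = 1868.75 kcal/day.
TEE = BMR × activity factor = 1868.75 × 1.45 = 2709.6875 kcal/day.

2710 Cal/day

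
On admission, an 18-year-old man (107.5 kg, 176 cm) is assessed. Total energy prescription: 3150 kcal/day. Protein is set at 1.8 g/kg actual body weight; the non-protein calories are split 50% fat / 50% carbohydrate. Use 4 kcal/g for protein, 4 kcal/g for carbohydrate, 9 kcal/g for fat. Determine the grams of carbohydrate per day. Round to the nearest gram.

Protein = 1.8 × 107.5 = 193.5 g → 193.5 × 4 = 774 kcal.
Non-protein calories = 3150 − 774 = 2376 kcal.
Fat: 50% × 2376 = 1188 kcal; carbohydrate: 1188 kcal.
Carbohydrate: 1188 kcal ÷ 4 kcal/g = 297 g.

297 g/day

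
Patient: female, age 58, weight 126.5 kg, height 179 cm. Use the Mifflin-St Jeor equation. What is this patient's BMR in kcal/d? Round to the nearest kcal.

Mifflin-St Jeor (female): BMR = 10(126.5) + 6.25(179) − 5(58) − 161 = 1265 + 1118.75 − 290 − 161 = 1932.75 kcal/day.

1933 kcal/d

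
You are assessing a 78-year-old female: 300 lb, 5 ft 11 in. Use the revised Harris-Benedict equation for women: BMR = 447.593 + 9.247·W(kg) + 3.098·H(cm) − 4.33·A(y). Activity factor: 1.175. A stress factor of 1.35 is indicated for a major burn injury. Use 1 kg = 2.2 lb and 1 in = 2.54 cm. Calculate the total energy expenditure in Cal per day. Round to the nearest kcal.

Convert to metric: weight = 300 ÷ 2.2 = 136.3636 kg; height = (5×12 + 11) × 2.54 = 71 × 2.54 = 180.34 cm.
Harris-Benedict: BMR = 447.593 + 9.247(136.3636) + 3.098(180.34) − 4.33(78) = 1929.5009 kcal/day.
TEE = BMR × activity factor = 1929.5009 × 1.175 = 2267.1635 kcal/day.
Apply stress factor: 2267.1635 × 1.35 = 3060.6707 kcal/day.

3061 Cal per day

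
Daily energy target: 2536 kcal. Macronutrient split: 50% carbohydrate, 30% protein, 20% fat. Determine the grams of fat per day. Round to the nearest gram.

56 g/day

Fat energy = 20% × 2536 = 507.2 kcal.
At 9 kcal/g: 507.2 ÷ 9 = 56.3556 g.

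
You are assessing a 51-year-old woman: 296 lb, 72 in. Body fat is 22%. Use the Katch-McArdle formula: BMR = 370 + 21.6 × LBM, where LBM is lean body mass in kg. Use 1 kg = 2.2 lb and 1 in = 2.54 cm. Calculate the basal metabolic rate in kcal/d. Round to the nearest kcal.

2637 kcal/d

Convert to metric: weight = 296 ÷ 2.2 = 134.5455 kg; height = 72 × 2.54 = 182.88 cm.
LBM = 134.5455 × (1 − 0.22) = 104.9455 kg. Katch-McArdle: BMR = 370 + 21.6 × 104.9455 = 2636.8218 kcal/day.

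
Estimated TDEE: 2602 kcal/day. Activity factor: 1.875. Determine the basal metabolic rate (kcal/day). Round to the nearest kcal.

BMR = TEE ÷ activity factor = 2602 ÷ 1.875 = 1387.7333 kcal/day.

1388 kcal/day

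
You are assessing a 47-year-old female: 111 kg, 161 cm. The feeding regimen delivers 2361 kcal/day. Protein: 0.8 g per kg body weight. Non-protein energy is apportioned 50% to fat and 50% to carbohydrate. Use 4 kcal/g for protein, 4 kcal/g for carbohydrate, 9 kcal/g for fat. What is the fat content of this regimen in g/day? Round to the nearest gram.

111 g/day

Protein = 0.8 × 111 = 88.8 g → 88.8 × 4 = 355.2 kcal.
Non-protein calories = 2361 − 355.2 = 2005.8 kcal.
Fat: 50% × 2005.8 = 1002.9 kcal; carbohydrate: 1002.9 kcal.
Fat: 1002.9 kcal ÷ 9 kcal/g = 111.4333 g.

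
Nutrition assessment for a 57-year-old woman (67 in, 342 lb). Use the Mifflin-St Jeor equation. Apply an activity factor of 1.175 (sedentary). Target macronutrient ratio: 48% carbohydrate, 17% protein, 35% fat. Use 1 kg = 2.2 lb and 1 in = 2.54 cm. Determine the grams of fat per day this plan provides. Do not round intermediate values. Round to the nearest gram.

Convert to metric: weight = 342 ÷ 2.2 = 155.4545 kg; height = 67 × 2.54 = 170.18 cm.
Mifflin-St Jeor (female): BMR = 10(155.4545) + 6.25(170.18) − 5(57) − 161 = 1554.5455 + 1063.625 − 285 − 161 = 2172.1705 kcal/day.
TEE = 2172.1705 × 1.175 = 2552.3003 kcal/day.
Fat energy = 35% × 2552.3003 = 893.3051 kcal.
Fat = 893.3051 ÷ 9 kcal/g = 99.2561 g.

99 g/day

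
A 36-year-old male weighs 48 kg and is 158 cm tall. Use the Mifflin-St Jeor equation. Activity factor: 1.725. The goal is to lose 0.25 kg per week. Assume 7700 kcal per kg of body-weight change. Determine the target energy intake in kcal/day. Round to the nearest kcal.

1955 kcal/day

Mifflin-St Jeor (male): BMR = 10(48) + 6.25(158) − 5(36) + 5 = 480 + 987.5 − 180 + 5 = 1292.5 kcal/day.
TEE = 1292.5 × 1.725 = 2229.5625 kcal/day.
Required daily deficit = 0.25 × 7700 ÷ 7 = 275 kcal/day.
Target intake = 2229.5625 − 275 = 1954.5625 kcal/day.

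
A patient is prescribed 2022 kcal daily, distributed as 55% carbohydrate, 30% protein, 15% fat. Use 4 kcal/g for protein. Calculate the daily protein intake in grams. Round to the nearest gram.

152 g/day

Protein energy = 30% × 2022 = 606.6 kcal.
At 4 kcal/g: 606.6 ÷ 4 = 151.65 g.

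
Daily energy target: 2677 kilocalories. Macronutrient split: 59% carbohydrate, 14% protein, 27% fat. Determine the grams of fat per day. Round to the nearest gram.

Fat energy = 27% × 2677 = 722.79 kcal.
At 9 kcal/g: 722.79 ÷ 9 = 80.31 g.

80 g/day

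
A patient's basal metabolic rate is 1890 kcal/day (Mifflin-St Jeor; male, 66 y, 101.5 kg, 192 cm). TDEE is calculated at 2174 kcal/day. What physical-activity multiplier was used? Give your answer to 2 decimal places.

1.15

Activity factor = TEE ÷ BMR = 2174 ÷ 1890 = 1.15.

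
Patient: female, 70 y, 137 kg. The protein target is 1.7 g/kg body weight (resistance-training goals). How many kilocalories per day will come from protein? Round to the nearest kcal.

932 kcal/day

Protein = 1.7 g/kg × 137 kg = 232.9 g/day.
Protein energy = 232.9 g × 4 kcal/g = 931.6 kcal/day.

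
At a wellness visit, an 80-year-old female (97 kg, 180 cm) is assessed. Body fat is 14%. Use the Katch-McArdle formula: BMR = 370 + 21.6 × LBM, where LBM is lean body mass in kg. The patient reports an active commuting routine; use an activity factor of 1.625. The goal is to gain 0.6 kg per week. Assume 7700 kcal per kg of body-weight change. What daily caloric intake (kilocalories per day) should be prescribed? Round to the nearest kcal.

LBM = 97 × (1 − 0.14) = 83.42 kg. Katch-McArdle: BMR = 370 + 21.6 × 83.42 = 2171.872 kcal/day.
TEE = 2171.872 × 1.625 = 3529.292 kcal/day.
Required daily surplus = 0.6 × 7700 ÷ 7 = 660 kcal/day.
Target intake = 3529.292 + 660 = 4189.292 kcal/day.

4189 kilocalories per day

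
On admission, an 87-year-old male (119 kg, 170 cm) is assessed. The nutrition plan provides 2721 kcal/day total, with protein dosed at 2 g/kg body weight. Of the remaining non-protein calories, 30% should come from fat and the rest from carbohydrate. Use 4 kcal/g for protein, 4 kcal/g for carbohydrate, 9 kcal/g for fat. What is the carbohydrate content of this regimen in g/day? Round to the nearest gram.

Protein = 2 × 119 = 238 g → 238 × 4 = 952 kcal.
Non-protein calories = 2721 − 952 = 1769 kcal.
Fat: 30% × 1769 = 530.7 kcal; carbohydrate: 1238.3 kcal.
Carbohydrate: 1238.3 kcal ÷ 4 kcal/g = 309.575 g.

310 g/day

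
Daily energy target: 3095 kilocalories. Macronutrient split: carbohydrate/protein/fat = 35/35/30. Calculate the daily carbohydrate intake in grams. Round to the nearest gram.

Carbohydrate energy = 35% × 3095 = 1083.25 kcal.
At 4 kcal/g: 1083.25 ÷ 4 = 270.8125 g.

271 g/day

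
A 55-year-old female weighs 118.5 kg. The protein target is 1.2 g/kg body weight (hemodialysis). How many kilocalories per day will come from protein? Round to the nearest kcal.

Protein = 1.2 g/kg × 118.5 kg = 142.2 g/day.
Protein energy = 142.2 g × 4 kcal/g = 568.8 kcal/day.

569 kcal/day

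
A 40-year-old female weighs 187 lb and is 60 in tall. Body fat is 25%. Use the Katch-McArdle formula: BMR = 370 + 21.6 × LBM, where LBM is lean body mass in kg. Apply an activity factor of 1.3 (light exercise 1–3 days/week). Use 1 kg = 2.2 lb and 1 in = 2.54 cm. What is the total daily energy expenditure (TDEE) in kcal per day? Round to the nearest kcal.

Convert to metric: weight = 187 ÷ 2.2 = 85 kg; height = 60 × 2.54 = 152.4 cm.
LBM = 85 × (1 − 0.25) = 63.75 kg. Katch-McArdle: BMR = 370 + 21.6 × 63.75 = 1747 kcal/day.
TEE = BMR × activity factor = 1747 × 1.3 = 2271.1 kcal/day.

2271 kcal per day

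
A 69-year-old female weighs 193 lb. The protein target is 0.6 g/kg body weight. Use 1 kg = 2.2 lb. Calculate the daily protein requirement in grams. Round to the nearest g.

53 g/day

Weight in kg = 193 ÷ 2.2 = 87.7273 kg.
Protein = 0.6 g/kg × 87.7273 kg = 52.6364 g/day.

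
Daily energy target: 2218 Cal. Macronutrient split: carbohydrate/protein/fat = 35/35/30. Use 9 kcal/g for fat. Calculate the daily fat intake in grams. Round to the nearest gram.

74 g/day

Fat energy = 30% × 2218 = 665.4 kcal.
At 9 kcal/g: 665.4 ÷ 9 = 73.9333 g.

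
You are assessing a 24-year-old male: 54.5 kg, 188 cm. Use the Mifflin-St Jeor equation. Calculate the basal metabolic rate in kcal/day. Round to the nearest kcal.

Mifflin-St Jeor (male): BMR = 10(54.5) + 6.25(188) − 5(24) + 5 = 545 + 1175 − 120 + 5 = 1605 kcal/day.

1605 kcal/day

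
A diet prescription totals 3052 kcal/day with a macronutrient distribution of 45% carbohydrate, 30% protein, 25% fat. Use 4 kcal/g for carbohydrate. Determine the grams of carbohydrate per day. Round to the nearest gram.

Carbohydrate energy = 45% × 3052 = 1373.4 kcal.
At 4 kcal/g: 1373.4 ÷ 4 = 343.35 g.

343 g/day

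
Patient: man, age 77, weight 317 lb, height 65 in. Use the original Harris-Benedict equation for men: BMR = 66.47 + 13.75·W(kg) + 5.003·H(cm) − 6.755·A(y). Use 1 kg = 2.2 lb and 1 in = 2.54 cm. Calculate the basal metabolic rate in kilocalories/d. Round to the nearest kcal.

Convert to metric: weight = 317 ÷ 2.2 = 144.0909 kg; height = 65 × 2.54 = 165.1 cm.
Harris-Benedict: BMR = 66.47 + 13.75(144.0909) + 5.003(165.1) − 6.755(77) = 2353.5803 kcal/day.

2354 kilocalories/d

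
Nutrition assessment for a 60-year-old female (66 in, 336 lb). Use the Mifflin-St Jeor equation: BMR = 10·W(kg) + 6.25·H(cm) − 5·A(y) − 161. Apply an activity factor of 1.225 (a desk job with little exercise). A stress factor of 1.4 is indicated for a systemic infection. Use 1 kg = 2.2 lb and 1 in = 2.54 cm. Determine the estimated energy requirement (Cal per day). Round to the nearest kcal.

Convert to metric: weight = 336 ÷ 2.2 = 152.7273 kg; height = 66 × 2.54 = 167.64 cm.
Mifflin-St Jeor (female): BMR = 10(152.7273) + 6.25(167.64) − 5(60) − 161 = 1527.2727 + 1047.75 − 300 − 161 = 2114.0227 kcal/day.
TEE = BMR × activity factor = 2114.0227 × 1.225 = 2589.6778 kcal/day.
Apply stress factor: 2589.6778 × 1.4 = 3625.549 kcal/day.

3626 Cal per day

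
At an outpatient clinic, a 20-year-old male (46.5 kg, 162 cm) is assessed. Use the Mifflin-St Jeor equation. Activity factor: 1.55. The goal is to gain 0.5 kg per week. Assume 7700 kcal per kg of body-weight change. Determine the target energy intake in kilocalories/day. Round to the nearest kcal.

Mifflin-St Jeor (male): BMR = 10(46.5) + 6.25(162) − 5(20) + 5 = 465 + 1012.5 − 100 + 5 = 1382.5 kcal/day.
TEE = 1382.5 × 1.55 = 2142.875 kcal/day.
Required daily surplus = 0.5 × 7700 ÷ 7 = 550 kcal/day.
Target intake = 2142.875 + 550 = 2692.875 kcal/day.

2693 kilocalories/day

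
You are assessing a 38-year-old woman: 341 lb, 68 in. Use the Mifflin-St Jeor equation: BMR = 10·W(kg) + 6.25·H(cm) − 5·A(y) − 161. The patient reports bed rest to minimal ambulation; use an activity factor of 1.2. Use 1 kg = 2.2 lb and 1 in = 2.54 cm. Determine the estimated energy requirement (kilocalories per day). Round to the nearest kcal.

Convert to metric: weight = 341 ÷ 2.2 = 155 kg; height = 68 × 2.54 = 172.72 cm.
Mifflin-St Jeor (female): BMR = 10(155) + 6.25(172.72) − 5(38) − 161 = 1550 + 1079.5 − 190 − 161 = 2278.5 kcal/day.
TEE = BMR × activity factor = 2278.5 × 1.2 = 2734.2 kcal/day.

2734 kilocalories per day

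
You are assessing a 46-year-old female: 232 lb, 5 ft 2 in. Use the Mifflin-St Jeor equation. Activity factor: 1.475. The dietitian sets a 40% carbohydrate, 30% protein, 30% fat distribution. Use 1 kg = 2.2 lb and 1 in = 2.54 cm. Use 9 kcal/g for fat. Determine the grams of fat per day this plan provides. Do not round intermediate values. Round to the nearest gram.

Convert to metric: weight = 232 ÷ 2.2 = 105.4545 kg; height = (5×12 + 2) × 2.54 = 62 × 2.54 = 157.48 cm.
Mifflin-St Jeor (female): BMR = 10(105.4545) + 6.25(157.48) − 5(46) − 161 = 1054.5455 + 984.25 − 230 − 161 = 1647.7955 kcal/day.
TEE = 1647.7955 × 1.475 = 2430.4983 kcal/day.
Fat energy = 30% × 2430.4983 = 729.1495 kcal.
Fat = 729.1495 ÷ 9 kcal/g = 81.0166 g.

81 g/day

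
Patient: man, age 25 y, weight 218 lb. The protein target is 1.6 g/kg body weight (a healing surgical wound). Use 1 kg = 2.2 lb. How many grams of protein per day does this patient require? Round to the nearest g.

159 g/day

Weight in kg = 218 ÷ 2.2 = 99.0909 kg.
Protein = 1.6 g/kg × 99.0909 kg = 158.5455 g/day.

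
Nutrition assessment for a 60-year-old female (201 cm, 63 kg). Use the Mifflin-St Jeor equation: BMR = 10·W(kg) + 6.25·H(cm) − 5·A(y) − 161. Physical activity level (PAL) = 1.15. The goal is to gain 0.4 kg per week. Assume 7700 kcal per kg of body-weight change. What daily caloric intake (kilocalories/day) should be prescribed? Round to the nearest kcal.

Mifflin-St Jeor (female): BMR = 10(63) + 6.25(201) − 5(60) − 161 = 630 + 1256.25 − 300 − 161 = 1425.25 kcal/day.
TEE = 1425.25 × 1.15 = 1639.0375 kcal/day.
Required daily surplus = 0.4 × 7700 ÷ 7 = 440 kcal/day.
Target intake = 1639.0375 + 440 = 2079.0375 kcal/day.

2079 kilocalories/day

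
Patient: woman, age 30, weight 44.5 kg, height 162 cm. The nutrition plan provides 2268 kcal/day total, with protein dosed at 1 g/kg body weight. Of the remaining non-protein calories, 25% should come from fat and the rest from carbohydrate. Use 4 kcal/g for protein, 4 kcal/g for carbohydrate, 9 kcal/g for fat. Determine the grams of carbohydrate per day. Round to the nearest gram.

392 g/day

Protein = 1 × 44.5 = 44.5 g → 44.5 × 4 = 178 kcal.
Non-protein calories = 2268 − 178 = 2090 kcal.
Fat: 25% × 2090 = 522.5 kcal; carbohydrate: 1567.5 kcal.
Carbohydrate: 1567.5 kcal ÷ 4 kcal/g = 391.875 g.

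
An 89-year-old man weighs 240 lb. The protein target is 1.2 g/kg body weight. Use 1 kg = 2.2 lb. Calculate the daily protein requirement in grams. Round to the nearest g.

Weight in kg = 240 ÷ 2.2 = 109.0909 kg.
Protein = 1.2 g/kg × 109.0909 kg = 130.9091 g/day.

131 g/day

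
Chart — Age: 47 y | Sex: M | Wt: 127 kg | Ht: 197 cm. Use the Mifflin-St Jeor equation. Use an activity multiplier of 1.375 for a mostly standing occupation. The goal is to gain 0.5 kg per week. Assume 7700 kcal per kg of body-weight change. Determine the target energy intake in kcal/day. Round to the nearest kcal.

Mifflin-St Jeor (male): BMR = 10(127) + 6.25(197) − 5(47) + 5 = 1270 + 1231.25 − 235 + 5 = 2271.25 kcal/day.
TEE = 2271.25 × 1.375 = 3122.9688 kcal/day.
Required daily surplus = 0.5 × 7700 ÷ 7 = 550 kcal/day.
Target intake = 3122.9688 + 550 = 3672.9688 kcal/day.

3673 kcal/day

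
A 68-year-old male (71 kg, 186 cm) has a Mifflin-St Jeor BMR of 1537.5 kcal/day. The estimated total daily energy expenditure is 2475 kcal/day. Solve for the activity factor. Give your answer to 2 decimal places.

1.61

Activity factor = TEE ÷ BMR = 2475 ÷ 1537.5 = 1.61.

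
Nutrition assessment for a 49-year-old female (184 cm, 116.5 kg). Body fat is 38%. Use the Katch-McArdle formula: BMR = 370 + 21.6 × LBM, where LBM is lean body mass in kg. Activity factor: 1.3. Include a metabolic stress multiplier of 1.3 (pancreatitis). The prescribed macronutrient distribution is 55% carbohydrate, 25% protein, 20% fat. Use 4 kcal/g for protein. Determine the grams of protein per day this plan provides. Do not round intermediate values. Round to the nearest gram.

204 g/day

LBM = 116.5 × (1 − 0.38) = 72.23 kg. Katch-McArdle: BMR = 370 + 21.6 × 72.23 = 1930.168 kcal/day.
TEE = 1930.168 × 1.3 = 2509.2184 kcal/day.
With stress factor 1.3: 2509.2184 × 1.3 = 3261.9839 kcal/day.
Protein energy = 25% × 3261.9839 = 815.496 kcal.
Protein = 815.496 ÷ 4 kcal/g = 203.874 g.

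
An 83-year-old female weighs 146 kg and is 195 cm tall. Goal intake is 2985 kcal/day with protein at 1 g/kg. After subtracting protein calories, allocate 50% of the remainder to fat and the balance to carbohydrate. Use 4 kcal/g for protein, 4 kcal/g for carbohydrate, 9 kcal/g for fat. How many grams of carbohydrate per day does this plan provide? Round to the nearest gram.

300 g/day

Protein = 1 × 146 = 146 g → 146 × 4 = 584 kcal.
Non-protein calories = 2985 − 584 = 2401 kcal.
Fat: 50% × 2401 = 1200.5 kcal; carbohydrate: 1200.5 kcal.
Carbohydrate: 1200.5 kcal ÷ 4 kcal/g = 300.125 g.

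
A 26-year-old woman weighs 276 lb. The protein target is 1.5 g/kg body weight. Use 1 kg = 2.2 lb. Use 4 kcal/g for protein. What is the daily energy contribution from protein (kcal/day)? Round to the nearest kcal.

Weight in kg = 276 ÷ 2.2 = 125.4545 kg.
Protein = 1.5 g/kg × 125.4545 kg = 188.1818 g/day.
Protein energy = 188.1818 g × 4 kcal/g = 752.7273 kcal/day.

753 kcal/day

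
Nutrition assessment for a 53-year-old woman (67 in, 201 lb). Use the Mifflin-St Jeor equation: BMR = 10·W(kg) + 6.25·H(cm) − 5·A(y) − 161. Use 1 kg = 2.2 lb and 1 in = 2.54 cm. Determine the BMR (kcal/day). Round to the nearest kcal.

Convert to metric: weight = 201 ÷ 2.2 = 91.3636 kg; height = 67 × 2.54 = 170.18 cm.
Mifflin-St Jeor (female): BMR = 10(91.3636) + 6.25(170.18) − 5(53) − 161 = 913.6364 + 1063.625 − 265 − 161 = 1551.2614 kcal/day.

1551 kcal/day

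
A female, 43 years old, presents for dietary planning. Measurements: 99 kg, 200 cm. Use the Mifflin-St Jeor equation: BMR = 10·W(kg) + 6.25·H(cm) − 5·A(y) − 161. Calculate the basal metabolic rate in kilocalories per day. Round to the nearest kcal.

1864 kilocalories per day

Mifflin-St Jeor (female): BMR = 10(99) + 6.25(200) − 5(43) − 161 = 990 + 1250 − 215 − 161 = 1864 kcal/day.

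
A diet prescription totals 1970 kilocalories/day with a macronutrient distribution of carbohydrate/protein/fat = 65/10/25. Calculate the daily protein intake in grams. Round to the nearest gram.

Protein energy = 10% × 1970 = 197 kcal.
At 4 kcal/g: 197 ÷ 4 = 49.25 g.

49 g/day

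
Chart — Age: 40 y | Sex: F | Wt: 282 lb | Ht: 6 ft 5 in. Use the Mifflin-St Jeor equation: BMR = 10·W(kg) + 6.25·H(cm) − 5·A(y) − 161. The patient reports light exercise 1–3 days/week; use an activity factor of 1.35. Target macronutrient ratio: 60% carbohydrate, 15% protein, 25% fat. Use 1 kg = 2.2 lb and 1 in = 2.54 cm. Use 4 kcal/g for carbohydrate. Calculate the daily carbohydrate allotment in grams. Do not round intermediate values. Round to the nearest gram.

Convert to metric: weight = 282 ÷ 2.2 = 128.1818 kg; height = (6×12 + 5) × 2.54 = 77 × 2.54 = 195.58 cm.
Mifflin-St Jeor (female): BMR = 10(128.1818) + 6.25(195.58) − 5(40) − 161 = 1281.8182 + 1222.375 − 200 − 161 = 2143.1932 kcal/day.
TEE = 2143.1932 × 1.35 = 2893.3108 kcal/day.
Carbohydrate energy = 60% × 2893.3108 = 1735.9865 kcal.
Carbohydrate = 1735.9865 ÷ 4 kcal/g = 433.9966 g.

434 g/day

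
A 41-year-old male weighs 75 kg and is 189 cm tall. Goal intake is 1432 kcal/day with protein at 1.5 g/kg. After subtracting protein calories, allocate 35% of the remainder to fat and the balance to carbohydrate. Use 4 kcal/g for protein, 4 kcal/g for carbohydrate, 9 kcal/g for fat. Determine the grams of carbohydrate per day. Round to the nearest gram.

Protein = 1.5 × 75 = 112.5 g → 112.5 × 4 = 450 kcal.
Non-protein calories = 1432 − 450 = 982 kcal.
Fat: 35% × 982 = 343.7 kcal; carbohydrate: 638.3 kcal.
Carbohydrate: 638.3 kcal ÷ 4 kcal/g = 159.575 g.

160 g/day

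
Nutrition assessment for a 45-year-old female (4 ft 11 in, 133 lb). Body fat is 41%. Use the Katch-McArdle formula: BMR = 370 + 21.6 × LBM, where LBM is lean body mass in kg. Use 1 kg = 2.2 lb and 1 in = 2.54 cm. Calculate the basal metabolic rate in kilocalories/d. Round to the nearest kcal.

Convert to metric: weight = 133 ÷ 2.2 = 60.4545 kg; height = (4×12 + 11) × 2.54 = 59 × 2.54 = 149.86 cm.
LBM = 60.4545 × (1 − 0.41) = 35.6682 kg. Katch-McArdle: BMR = 370 + 21.6 × 35.6682 = 1140.4327 kcal/day.

1140 kilocalories/d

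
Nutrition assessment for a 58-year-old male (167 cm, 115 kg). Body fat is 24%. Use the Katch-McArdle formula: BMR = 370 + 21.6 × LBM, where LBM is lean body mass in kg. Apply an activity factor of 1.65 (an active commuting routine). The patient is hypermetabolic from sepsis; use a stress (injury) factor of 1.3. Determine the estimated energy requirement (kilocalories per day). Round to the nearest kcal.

4843 kilocalories per day

LBM = 115 × (1 − 0.24) = 87.4 kg. Katch-McArdle: BMR = 370 + 21.6 × 87.4 = 2257.84 kcal/day.
TEE = BMR × activity factor = 2257.84 × 1.65 = 3725.436 kcal/day.
Apply stress factor: 3725.436 × 1.3 = 4843.0668 kcal/day.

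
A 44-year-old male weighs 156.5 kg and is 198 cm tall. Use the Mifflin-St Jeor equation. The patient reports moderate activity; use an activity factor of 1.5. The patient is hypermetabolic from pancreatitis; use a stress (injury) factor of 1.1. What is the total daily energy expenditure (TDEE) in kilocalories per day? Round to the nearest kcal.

4269 kilocalories per day

Mifflin-St Jeor (male): BMR = 10(156.5) + 6.25(198) − 5(44) + 5 = 1565 + 1237.5 − 220 + 5 = 2587.5 kcal/day.
TEE = BMR × activity factor = 2587.5 × 1.5 = 3881.25 kcal/day.
Apply stress factor: 3881.25 × 1.1 = 4269.375 kcal/day.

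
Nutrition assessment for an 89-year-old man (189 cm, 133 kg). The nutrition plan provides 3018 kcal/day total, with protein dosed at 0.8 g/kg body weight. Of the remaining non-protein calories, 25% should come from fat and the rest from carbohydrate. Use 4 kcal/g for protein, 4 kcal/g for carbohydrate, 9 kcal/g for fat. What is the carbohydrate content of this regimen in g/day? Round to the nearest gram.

Protein = 0.8 × 133 = 106.4 g → 106.4 × 4 = 425.6 kcal.
Non-protein calories = 3018 − 425.6 = 2592.4 kcal.
Fat: 25% × 2592.4 = 648.1 kcal; carbohydrate: 1944.3 kcal.
Carbohydrate: 1944.3 kcal ÷ 4 kcal/g = 486.075 g.

486 g/day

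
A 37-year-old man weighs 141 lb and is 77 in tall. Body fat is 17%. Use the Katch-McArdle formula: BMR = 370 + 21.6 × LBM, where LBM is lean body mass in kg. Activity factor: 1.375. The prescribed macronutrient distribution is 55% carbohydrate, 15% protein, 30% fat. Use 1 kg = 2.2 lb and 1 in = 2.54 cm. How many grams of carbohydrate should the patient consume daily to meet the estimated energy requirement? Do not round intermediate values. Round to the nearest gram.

Convert to metric: weight = 141 ÷ 2.2 = 64.0909 kg; height = 77 × 2.54 = 195.58 cm.
LBM = 64.0909 × (1 − 0.17) = 53.1955 kg. Katch-McArdle: BMR = 370 + 21.6 × 53.1955 = 1519.0218 kcal/day.
TEE = 1519.0218 × 1.375 = 2088.655 kcal/day.
Carbohydrate energy = 55% × 2088.655 = 1148.7603 kcal.
Carbohydrate = 1148.7603 ÷ 4 kcal/g = 287.1901 g.

287 g/day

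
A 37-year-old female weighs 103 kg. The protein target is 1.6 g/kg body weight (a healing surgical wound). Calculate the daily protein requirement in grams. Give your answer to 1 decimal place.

Protein = 1.6 g/kg × 103 kg = 164.8 g/day.

164.8 g/day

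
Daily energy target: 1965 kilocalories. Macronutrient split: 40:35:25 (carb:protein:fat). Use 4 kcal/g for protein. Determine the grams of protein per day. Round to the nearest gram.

172 g/day

Protein energy = 35% × 1965 = 687.75 kcal.
At 4 kcal/g: 687.75 ÷ 4 = 171.9375 g.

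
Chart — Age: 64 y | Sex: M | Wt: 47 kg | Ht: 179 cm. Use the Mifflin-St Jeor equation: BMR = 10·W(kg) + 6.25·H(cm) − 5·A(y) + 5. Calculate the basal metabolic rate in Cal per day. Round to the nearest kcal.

1274 Cal per day

Mifflin-St Jeor (male): BMR = 10(47) + 6.25(179) − 5(64) + 5 = 470 + 1118.75 − 320 + 5 = 1273.75 kcal/day.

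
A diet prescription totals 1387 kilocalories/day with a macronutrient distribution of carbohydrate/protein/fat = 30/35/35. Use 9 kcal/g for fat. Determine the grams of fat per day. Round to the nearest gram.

54 g/day

Fat energy = 35% × 1387 = 485.45 kcal.
At 9 kcal/g: 485.45 ÷ 9 = 53.9389 g.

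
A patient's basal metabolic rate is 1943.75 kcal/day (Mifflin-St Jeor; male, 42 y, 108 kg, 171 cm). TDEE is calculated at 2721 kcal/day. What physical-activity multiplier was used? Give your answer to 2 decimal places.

1.40

Activity factor = TEE ÷ BMR = 2721 ÷ 1943.75 = 1.4.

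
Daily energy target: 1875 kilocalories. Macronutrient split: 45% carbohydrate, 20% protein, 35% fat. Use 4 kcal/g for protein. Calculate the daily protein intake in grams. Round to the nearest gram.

Protein energy = 20% × 1875 = 375 kcal.
At 4 kcal/g: 375 ÷ 4 = 93.75 g.

94 g/day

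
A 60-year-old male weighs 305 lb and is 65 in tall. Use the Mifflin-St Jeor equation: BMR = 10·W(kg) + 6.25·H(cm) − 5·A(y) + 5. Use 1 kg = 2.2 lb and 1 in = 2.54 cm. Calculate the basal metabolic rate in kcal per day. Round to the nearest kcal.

2123 kcal per day

Convert to metric: weight = 305 ÷ 2.2 = 138.6364 kg; height = 65 × 2.54 = 165.1 cm.
Mifflin-St Jeor (male): BMR = 10(138.6364) + 6.25(165.1) − 5(60) + 5 = 1386.3636 + 1031.875 − 300 + 5 = 2123.2386 kcal/day.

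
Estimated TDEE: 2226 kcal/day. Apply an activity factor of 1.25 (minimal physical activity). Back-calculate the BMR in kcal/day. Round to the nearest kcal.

BMR = TEE ÷ activity factor = 2226 ÷ 1.25 = 1780.8 kcal/day.

1781 kcal/day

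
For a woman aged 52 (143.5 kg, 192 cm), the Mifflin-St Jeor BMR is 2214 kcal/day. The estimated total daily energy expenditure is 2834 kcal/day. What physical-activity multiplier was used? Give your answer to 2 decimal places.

Activity factor = TEE ÷ BMR = 2834 ÷ 2214 = 1.28.

1.28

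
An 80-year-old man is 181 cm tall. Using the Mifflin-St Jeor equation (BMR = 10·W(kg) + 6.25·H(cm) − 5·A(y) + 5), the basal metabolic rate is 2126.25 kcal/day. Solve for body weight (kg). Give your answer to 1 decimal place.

139.0 kg

2126.25 = 10·W + 6.25(181) − 5(80) + 5
10·W = 2126.25 − 736.25 = 1390, so W = 139 kg.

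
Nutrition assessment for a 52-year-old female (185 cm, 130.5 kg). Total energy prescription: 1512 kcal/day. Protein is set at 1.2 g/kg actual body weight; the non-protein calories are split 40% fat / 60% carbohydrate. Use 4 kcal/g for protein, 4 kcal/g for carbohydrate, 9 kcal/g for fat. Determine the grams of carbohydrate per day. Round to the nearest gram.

Protein = 1.2 × 130.5 = 156.6 g → 156.6 × 4 = 626.4 kcal.
Non-protein calories = 1512 − 626.4 = 885.6 kcal.
Fat: 40% × 885.6 = 354.24 kcal; carbohydrate: 531.36 kcal.
Carbohydrate: 531.36 kcal ÷ 4 kcal/g = 132.84 g.

133 g/day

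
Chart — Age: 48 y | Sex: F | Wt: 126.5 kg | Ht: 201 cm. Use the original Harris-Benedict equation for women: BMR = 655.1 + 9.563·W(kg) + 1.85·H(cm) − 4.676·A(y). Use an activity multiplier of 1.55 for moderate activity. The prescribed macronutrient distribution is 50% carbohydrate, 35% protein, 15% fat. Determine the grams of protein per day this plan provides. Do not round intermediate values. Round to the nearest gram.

273 g/day

Harris-Benedict: BMR = 655.1 + 9.563(126.5) + 1.85(201) − 4.676(48) = 2012.2215 kcal/day.
TEE = 2012.2215 × 1.55 = 3118.9433 kcal/day.
Protein energy = 35% × 3118.9433 = 1091.6302 kcal.
Protein = 1091.6302 ÷ 4 kcal/g = 272.9075 g.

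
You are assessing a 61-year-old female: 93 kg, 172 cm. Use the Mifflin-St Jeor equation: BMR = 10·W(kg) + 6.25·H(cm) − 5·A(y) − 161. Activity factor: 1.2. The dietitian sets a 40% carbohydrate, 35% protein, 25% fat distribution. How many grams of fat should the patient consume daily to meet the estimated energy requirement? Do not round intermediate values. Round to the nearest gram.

51 g/day

Mifflin-St Jeor (female): BMR = 10(93) + 6.25(172) − 5(61) − 161 = 930 + 1075 − 305 − 161 = 1539 kcal/day.
TEE = 1539 × 1.2 = 1846.8 kcal/day.
Fat energy = 25% × 1846.8 = 461.7 kcal.
Fat = 461.7 ÷ 9 kcal/g = 51.3 g.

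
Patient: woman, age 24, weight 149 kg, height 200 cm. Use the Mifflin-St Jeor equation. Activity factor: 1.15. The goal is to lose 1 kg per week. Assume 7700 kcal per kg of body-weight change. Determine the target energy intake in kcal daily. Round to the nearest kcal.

1728 kcal daily

Mifflin-St Jeor (female): BMR = 10(149) + 6.25(200) − 5(24) − 161 = 1490 + 1250 − 120 − 161 = 2459 kcal/day.
TEE = 2459 × 1.15 = 2827.85 kcal/day.
Required daily deficit = 1 × 7700 ÷ 7 = 1100 kcal/day.
Target intake = 2827.85 − 1100 = 1727.85 kcal/day.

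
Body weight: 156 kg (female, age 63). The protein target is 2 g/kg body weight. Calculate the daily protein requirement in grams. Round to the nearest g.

312 g/day

Protein = 2 g/kg × 156 kg = 312 g/day.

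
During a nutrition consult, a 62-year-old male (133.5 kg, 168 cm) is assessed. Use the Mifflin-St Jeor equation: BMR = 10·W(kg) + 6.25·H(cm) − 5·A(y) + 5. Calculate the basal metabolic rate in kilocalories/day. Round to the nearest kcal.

Mifflin-St Jeor (male): BMR = 10(133.5) + 6.25(168) − 5(62) + 5 = 1335 + 1050 − 310 + 5 = 2080 kcal/day.

2080 kilocalories/day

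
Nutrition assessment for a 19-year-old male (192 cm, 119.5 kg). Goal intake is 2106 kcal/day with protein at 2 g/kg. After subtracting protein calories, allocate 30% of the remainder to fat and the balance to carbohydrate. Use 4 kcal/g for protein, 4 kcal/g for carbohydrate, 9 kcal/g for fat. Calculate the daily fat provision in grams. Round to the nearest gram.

Protein = 2 × 119.5 = 239 g → 239 × 4 = 956 kcal.
Non-protein calories = 2106 − 956 = 1150 kcal.
Fat: 30% × 1150 = 345 kcal; carbohydrate: 805 kcal.
Fat: 345 kcal ÷ 9 kcal/g = 38.3333 g.

38 g/day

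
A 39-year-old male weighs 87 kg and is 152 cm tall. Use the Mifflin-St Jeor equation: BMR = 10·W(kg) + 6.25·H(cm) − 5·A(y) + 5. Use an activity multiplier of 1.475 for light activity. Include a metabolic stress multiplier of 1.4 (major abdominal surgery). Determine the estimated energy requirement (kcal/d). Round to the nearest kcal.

3366 kcal/d

Mifflin-St Jeor (male): BMR = 10(87) + 6.25(152) − 5(39) + 5 = 870 + 950 − 195 + 5 = 1630 kcal/day.
TEE = BMR × activity factor = 1630 × 1.475 = 2404.25 kcal/day.
Apply stress factor: 2404.25 × 1.4 = 3365.95 kcal/day.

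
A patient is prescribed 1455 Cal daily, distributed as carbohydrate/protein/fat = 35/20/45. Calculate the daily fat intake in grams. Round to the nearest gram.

Fat energy = 45% × 1455 = 654.75 kcal.
At 9 kcal/g: 654.75 ÷ 9 = 72.75 g.

73 g/day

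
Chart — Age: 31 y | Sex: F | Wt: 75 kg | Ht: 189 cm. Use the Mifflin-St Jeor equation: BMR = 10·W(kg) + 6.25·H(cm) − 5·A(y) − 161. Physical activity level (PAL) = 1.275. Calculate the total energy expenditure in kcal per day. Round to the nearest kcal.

2059 kcal per day

Mifflin-St Jeor (female): BMR = 10(75) + 6.25(189) − 5(31) − 161 = 750 + 1181.25 − 155 − 161 = 1615.25 kcal/day.
TEE = BMR × activity factor = 1615.25 × 1.275 = 2059.4438 kcal/day.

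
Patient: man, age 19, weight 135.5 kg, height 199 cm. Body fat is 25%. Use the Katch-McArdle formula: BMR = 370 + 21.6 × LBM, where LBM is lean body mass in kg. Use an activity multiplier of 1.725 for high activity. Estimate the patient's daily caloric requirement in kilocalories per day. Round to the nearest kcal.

LBM = 135.5 × (1 − 0.25) = 101.625 kg. Katch-McArdle: BMR = 370 + 21.6 × 101.625 = 2565.1 kcal/day.
TEE = BMR × activity factor = 2565.1 × 1.725 = 4424.7975 kcal/day.

4425 kilocalories per day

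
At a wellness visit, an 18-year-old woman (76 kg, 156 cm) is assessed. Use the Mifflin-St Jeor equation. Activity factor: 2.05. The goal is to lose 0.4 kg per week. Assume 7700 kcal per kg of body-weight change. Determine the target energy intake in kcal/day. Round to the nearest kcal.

2602 kcal/day

Mifflin-St Jeor (female): BMR = 10(76) + 6.25(156) − 5(18) − 161 = 760 + 975 − 90 − 161 = 1484 kcal/day.
TEE = 1484 × 2.05 = 3042.2 kcal/day.
Required daily deficit = 0.4 × 7700 ÷ 7 = 440 kcal/day.
Target intake = 3042.2 − 440 = 2602.2 kcal/day.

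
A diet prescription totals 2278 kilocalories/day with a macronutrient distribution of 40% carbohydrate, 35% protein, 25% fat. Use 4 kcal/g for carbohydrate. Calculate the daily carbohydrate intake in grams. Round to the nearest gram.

Carbohydrate energy = 40% × 2278 = 911.2 kcal.
At 4 kcal/g: 911.2 ÷ 4 = 227.8 g.

228 g/day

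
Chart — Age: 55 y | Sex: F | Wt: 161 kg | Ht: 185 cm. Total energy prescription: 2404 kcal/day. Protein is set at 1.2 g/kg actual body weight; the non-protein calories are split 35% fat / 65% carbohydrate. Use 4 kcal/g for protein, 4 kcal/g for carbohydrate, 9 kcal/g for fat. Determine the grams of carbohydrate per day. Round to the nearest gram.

265 g/day

Protein = 1.2 × 161 = 193.2 g → 193.2 × 4 = 772.8 kcal.
Non-protein calories = 2404 − 772.8 = 1631.2 kcal.
Fat: 35% × 1631.2 = 570.92 kcal; carbohydrate: 1060.28 kcal.
Carbohydrate: 1060.28 kcal ÷ 4 kcal/g = 265.07 g.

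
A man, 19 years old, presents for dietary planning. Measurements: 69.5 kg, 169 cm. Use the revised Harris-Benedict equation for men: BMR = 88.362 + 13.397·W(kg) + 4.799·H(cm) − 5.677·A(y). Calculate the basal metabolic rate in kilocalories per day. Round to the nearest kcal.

Harris-Benedict: BMR = 88.362 + 13.397(69.5) + 4.799(169) − 5.677(19) = 1722.6215 kcal/day.

1723 kilocalories per day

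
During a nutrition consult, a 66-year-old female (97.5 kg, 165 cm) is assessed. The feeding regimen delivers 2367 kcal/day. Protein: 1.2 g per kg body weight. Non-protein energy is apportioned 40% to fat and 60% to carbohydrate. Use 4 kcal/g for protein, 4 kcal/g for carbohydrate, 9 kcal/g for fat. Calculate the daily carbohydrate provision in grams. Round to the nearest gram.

285 g/day

Protein = 1.2 × 97.5 = 117 g → 117 × 4 = 468 kcal.
Non-protein calories = 2367 − 468 = 1899 kcal.
Fat: 40% × 1899 = 759.6 kcal; carbohydrate: 1139.4 kcal.
Carbohydrate: 1139.4 kcal ÷ 4 kcal/g = 284.85 g.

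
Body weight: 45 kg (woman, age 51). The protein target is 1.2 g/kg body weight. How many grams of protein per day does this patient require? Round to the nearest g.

54 g/day

Protein = 1.2 g/kg × 45 kg = 54 g/day.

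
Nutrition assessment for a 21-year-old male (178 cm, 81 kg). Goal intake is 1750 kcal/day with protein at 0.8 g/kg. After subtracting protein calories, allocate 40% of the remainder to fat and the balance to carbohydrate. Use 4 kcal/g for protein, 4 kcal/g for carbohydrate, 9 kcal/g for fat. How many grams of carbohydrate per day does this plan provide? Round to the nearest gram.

224 g/day

Protein = 0.8 × 81 = 64.8 g → 64.8 × 4 = 259.2 kcal.
Non-protein calories = 1750 − 259.2 = 1490.8 kcal.
Fat: 40% × 1490.8 = 596.32 kcal; carbohydrate: 894.48 kcal.
Carbohydrate: 894.48 kcal ÷ 4 kcal/g = 223.62 g.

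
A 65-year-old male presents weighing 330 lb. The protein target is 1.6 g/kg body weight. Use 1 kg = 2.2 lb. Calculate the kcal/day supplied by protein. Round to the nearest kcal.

960 kcal/day

Weight in kg = 330 ÷ 2.2 = 150 kg.
Protein = 1.6 g/kg × 150 kg = 240 g/day.
Protein energy = 240 g × 4 kcal/g = 960 kcal/day.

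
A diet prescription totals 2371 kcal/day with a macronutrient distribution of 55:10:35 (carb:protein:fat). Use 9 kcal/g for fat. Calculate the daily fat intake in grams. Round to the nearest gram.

92 g/day

Fat energy = 35% × 2371 = 829.85 kcal.
At 9 kcal/g: 829.85 ÷ 9 = 92.2056 g.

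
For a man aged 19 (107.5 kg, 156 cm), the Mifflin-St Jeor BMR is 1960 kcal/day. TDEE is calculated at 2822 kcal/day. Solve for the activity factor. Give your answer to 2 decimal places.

Activity factor = TEE ÷ BMR = 2822 ÷ 1960 = 1.44.

1.44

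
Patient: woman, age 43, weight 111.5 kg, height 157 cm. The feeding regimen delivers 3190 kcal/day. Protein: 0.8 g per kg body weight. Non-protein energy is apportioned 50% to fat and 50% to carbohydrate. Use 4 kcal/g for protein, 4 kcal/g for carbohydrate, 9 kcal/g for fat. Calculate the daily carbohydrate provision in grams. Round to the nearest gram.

Protein = 0.8 × 111.5 = 89.2 g → 89.2 × 4 = 356.8 kcal.
Non-protein calories = 3190 − 356.8 = 2833.2 kcal.
Fat: 50% × 2833.2 = 1416.6 kcal; carbohydrate: 1416.6 kcal.
Carbohydrate: 1416.6 kcal ÷ 4 kcal/g = 354.15 g.

354 g/day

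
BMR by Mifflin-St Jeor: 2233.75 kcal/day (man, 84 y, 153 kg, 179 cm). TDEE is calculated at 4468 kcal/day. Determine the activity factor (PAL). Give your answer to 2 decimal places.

Activity factor = TEE ÷ BMR = 4468 ÷ 2233.75 = 2.

2.00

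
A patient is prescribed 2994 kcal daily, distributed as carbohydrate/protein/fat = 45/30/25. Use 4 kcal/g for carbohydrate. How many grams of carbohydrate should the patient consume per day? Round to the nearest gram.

337 g/day

Carbohydrate energy = 45% × 2994 = 1347.3 kcal.
At 4 kcal/g: 1347.3 ÷ 4 = 336.825 g.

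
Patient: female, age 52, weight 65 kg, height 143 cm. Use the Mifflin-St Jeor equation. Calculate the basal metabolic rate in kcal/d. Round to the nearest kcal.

1123 kcal/d

Mifflin-St Jeor (female): BMR = 10(65) + 6.25(143) − 5(52) − 161 = 650 + 893.75 − 260 − 161 = 1122.75 kcal/day.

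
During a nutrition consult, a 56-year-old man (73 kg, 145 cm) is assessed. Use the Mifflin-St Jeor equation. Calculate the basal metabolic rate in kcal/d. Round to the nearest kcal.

Mifflin-St Jeor (male): BMR = 10(73) + 6.25(145) − 5(56) + 5 = 730 + 906.25 − 280 + 5 = 1361.25 kcal/day.

1361 kcal/d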